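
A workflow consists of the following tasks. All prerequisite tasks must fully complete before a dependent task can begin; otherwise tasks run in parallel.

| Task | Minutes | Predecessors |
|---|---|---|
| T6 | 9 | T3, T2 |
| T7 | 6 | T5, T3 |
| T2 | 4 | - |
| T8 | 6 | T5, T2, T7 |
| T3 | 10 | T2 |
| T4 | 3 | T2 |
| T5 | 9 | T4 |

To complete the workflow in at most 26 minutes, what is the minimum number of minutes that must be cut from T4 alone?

Current finish: 28 minutes; target: 26.
T4 is on every critical path, so each minute cut from T4 cuts the finish by one (this holds down to a finish of 26).
Need 28 − 26 = 2 minutes off T4 → T4 becomes 1 minute, finish becomes 26.

2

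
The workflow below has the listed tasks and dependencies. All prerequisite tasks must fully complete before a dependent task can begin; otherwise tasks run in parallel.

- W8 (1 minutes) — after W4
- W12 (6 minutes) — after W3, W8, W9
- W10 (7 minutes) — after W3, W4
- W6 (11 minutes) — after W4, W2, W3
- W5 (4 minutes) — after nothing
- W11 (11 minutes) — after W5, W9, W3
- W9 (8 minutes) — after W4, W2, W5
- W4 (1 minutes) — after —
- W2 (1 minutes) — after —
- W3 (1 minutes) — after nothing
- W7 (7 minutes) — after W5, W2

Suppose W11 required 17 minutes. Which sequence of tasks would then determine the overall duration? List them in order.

Actual critical path: W5→W9→W11 = 4+8+11 = 23 ⇒ 23 minutes.
W11 is on the critical path; changing it to 17 makes that path 29 minutes.
No other chain overtakes it, so the finish is 29 minutes.

W5, W9, W11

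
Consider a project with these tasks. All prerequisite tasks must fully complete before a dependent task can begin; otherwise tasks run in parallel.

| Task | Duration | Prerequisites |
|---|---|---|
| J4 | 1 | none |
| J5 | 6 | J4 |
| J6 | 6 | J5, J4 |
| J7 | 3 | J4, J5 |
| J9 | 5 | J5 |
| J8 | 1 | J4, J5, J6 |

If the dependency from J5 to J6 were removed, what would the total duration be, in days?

Before: longest chain J4→J5→J6→J8 = 1+6+6+1 = 14, finish 14.
Without J5→J6, J6's earliest start moves from 7 to 1.
New critical path: J4→J5→J9 = 1+6+5 = 12 ⇒ 12 days.

12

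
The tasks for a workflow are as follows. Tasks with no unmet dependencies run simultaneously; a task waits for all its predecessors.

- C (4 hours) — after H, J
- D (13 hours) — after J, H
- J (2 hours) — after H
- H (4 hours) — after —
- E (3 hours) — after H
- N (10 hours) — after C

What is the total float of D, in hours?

Critical path: H→J→C→N = 4+2+4+10 = 20, so the finish is 20 hours.
The longest chain containing D totals 19 hours.
So D can slip 20 − 19 = 1 hour.

1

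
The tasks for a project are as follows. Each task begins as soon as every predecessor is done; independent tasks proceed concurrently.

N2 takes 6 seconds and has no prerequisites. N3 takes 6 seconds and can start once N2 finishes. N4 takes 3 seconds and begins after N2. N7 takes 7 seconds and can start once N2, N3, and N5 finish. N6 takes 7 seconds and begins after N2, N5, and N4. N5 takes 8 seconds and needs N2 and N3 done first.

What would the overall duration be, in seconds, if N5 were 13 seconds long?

32

The binding path is N2→N3→N5→N6 = 6+6+8+7 = 27; finish at 27 seconds.
N5 lies on that path, so at 13 seconds the path becomes 32 seconds.
The critical path is still N2→N3→N5→N6; finish is now 32 seconds.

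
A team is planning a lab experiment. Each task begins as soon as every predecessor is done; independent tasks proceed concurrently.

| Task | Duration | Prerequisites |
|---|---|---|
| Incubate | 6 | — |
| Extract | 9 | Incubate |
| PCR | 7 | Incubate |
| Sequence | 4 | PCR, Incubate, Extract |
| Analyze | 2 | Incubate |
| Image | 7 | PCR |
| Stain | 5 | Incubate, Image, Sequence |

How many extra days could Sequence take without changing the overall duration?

1

Incubate→PCR→Image→Stain = 6+7+7+5 = 25 sets the makespan at 25 days.
Sequence finishes as early as 19 and must finish by 20.
Slack of Sequence = 16 − 15 = 1 day.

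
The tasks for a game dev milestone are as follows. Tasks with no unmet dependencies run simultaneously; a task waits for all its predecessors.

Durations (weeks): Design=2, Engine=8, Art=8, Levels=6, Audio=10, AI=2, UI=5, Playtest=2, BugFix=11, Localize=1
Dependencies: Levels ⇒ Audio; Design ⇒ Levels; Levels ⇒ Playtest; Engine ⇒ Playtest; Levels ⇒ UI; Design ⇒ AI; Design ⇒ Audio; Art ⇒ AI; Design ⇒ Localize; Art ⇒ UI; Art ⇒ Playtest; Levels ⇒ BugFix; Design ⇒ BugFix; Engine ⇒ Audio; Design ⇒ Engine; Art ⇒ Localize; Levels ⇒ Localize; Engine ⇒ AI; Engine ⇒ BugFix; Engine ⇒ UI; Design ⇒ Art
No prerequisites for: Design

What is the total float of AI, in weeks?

The longest chain is Design→Engine→BugFix = 2+8+11 = 21; overall finish 21 weeks.
The longest chain containing AI totals 12 weeks.
Slack of AI = 19 − 10 = 9 weeks.

9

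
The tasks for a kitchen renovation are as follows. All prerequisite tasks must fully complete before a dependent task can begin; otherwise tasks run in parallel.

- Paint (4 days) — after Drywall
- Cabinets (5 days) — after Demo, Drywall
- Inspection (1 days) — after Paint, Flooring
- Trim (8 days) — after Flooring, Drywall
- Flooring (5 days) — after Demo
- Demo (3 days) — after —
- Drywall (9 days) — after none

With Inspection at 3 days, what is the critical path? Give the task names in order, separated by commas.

Drywall, Trim

The binding path is Drywall→Trim = 9+8 = 17; finish at 17 days.
Inspection is off the critical path — its longest chain is 14 days, giving 3 of slack.
The critical path is still Drywall→Trim; finish is now 17 days.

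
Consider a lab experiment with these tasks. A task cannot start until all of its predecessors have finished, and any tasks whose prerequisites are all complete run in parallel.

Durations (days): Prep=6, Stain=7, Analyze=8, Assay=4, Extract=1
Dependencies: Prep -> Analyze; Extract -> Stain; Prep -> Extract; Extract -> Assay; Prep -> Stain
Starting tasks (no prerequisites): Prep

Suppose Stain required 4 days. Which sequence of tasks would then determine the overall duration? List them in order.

Prep, Analyze

Critical path before the change: Prep→Extract→Stain = 6+1+7 = 14 giving 14 days.
Since Stain is critical, the -3 change carries straight to that chain (now 11 days).
The binding chain switches to Prep→Analyze = 6+8 = 14; finish 14 days.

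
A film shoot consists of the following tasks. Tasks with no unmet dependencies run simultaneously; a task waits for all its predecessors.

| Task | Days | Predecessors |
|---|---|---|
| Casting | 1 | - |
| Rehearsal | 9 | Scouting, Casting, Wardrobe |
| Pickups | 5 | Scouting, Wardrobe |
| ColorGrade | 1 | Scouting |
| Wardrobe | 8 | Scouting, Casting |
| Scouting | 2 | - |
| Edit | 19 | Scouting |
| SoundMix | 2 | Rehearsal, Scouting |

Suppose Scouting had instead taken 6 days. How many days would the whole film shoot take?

25

As given, the longest chain is Scouting→Wardrobe→Rehearsal→SoundMix = 2+8+9+2 = 21, so the finish is 21 days.
Scouting lies on that path, so at 6 days the path becomes 25 days.
No other chain overtakes it, so the finish is 25 days.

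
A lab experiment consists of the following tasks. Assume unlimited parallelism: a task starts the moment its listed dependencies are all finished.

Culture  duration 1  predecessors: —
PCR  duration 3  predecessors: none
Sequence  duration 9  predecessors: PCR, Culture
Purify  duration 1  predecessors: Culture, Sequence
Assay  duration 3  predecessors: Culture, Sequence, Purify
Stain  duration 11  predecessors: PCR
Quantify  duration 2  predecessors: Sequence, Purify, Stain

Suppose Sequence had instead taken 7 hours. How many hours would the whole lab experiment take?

16

Actual critical path: PCR→Sequence→Purify→Assay = 3+9+1+3 = 16 ⇒ 16 hours.
Sequence lies on that path, so at 7 hours the path becomes 14 hours.
New critical path: PCR→Stain→Quantify = 3+11+2 = 16 ⇒ 16 hours.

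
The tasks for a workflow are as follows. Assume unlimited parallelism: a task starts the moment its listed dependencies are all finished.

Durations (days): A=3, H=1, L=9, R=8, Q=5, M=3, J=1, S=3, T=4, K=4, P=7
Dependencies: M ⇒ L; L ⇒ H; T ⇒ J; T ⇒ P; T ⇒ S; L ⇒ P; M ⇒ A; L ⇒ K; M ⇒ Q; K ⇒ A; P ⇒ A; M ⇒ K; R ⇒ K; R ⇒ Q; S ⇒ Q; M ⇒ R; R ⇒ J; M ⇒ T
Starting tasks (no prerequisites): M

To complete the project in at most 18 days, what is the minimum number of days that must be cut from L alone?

4

Current finish: 22 days; target: 18.
L is on every critical path, so each day cut from L cuts the finish by one (this holds down to a finish of 18).
Need 22 − 18 = 4 days off L → L becomes 5 days, finish becomes 18.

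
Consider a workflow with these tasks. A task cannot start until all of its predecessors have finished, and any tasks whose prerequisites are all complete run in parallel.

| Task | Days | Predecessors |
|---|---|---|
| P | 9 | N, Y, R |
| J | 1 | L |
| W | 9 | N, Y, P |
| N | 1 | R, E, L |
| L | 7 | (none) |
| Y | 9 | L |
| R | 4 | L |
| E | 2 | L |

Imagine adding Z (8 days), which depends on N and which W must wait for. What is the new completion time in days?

34

Originally the workflow takes 34 days.
With Z inserted, W now waits for max(N, Y, P, Z).
New critical path: L→Y→P→W = 7+9+9+9 = 34 ⇒ 34 days.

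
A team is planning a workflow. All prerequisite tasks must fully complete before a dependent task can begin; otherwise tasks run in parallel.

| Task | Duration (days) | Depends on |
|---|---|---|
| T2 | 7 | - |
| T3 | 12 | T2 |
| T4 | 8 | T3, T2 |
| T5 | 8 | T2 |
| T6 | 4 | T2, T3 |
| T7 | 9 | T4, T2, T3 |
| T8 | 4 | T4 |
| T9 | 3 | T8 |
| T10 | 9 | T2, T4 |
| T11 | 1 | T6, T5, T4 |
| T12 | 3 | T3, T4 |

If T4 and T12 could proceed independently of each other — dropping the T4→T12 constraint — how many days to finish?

Original critical path: T2→T3→T4→T7 = 7+12+8+9 = 36 ⇒ 36 days.
Without T4→T12, T12's earliest start moves from 27 to 19.
After: T2→T3→T4→T7 = 7+12+8+9 = 36 → 36 days.

36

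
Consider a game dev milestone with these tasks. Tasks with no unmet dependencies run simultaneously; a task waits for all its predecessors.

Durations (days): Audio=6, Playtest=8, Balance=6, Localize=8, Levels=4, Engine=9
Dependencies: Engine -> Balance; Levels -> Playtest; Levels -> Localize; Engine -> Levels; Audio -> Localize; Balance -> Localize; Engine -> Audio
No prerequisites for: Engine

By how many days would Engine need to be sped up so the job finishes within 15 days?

8

Current finish: 23 days; target: 15.
Engine is on every critical path, so each day cut from Engine cuts the finish by one (this holds down to a finish of 15).
Need 23 − 15 = 8 days off Engine → Engine becomes 1 day, finish becomes 15.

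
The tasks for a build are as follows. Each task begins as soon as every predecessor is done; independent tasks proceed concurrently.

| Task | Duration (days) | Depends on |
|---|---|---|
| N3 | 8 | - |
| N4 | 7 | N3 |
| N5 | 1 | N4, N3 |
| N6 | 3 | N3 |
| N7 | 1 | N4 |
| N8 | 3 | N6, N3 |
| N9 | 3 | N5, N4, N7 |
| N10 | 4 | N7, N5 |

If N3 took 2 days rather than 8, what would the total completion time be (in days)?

14

Baseline: N3→N4→N5→N10 = 8+7+1+4 = 20 → 20 days.
Since N3 is critical, the -6 change carries straight to that chain (now 14 days).
That remains the longest chain; total 14 days.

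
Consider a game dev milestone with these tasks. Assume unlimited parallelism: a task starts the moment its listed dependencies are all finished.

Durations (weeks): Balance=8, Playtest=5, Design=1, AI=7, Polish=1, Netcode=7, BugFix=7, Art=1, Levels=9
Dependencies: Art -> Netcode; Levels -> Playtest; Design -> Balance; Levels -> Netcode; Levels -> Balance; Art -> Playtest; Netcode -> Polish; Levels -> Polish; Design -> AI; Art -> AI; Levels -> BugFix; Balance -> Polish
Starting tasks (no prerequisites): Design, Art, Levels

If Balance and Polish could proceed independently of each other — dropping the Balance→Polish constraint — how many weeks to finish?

Before: longest chain Levels→Balance→Polish = 9+8+1 = 18, finish 18.
Without Balance→Polish, Polish's earliest start moves from 17 to 16.
New critical path: Levels→Netcode→Polish = 9+7+1 = 17 ⇒ 17 weeks.

17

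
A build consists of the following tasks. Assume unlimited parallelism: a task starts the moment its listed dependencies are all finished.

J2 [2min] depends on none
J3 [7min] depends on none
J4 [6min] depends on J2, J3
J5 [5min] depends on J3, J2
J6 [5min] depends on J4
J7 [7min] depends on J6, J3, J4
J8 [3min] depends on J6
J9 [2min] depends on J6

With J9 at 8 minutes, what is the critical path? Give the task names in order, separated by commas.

Actual critical path: J3→J4→J6→J7 = 7+6+5+7 = 25 ⇒ 25 minutes.
J9 has 5 minutes of float (longest path through it is 20).
The binding chain switches to J3→J4→J6→J9 = 7+6+5+8 = 26; finish 26 minutes.

J3, J4, J6, J9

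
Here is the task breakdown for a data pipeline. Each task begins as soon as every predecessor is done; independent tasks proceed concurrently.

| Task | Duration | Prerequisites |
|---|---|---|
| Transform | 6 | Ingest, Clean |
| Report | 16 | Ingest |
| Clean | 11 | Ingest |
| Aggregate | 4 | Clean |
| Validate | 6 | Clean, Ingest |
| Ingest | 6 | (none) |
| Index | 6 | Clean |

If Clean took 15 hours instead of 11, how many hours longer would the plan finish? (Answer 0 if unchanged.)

4

Actual critical path: Ingest→Clean→Validate = 6+11+6 = 23 ⇒ 23 hours.
Since Clean is critical, the +4 change carries straight to that chain (now 27 hours).
No other chain overtakes it, so the finish is 27 hours.
Change in finish: 27 − 23 = +4 hours.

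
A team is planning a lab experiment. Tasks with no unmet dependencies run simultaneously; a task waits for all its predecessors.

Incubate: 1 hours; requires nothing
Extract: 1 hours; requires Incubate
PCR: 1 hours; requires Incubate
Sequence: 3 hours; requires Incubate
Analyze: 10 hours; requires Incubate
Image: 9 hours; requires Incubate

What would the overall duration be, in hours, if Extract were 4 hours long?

The binding path is Incubate→Analyze = 1+10 = 11; finish at 11 hours.
Extract has 9 hours of float (longest path through it is 2).
The critical path is still Incubate→Analyze; finish is now 11 hours.

11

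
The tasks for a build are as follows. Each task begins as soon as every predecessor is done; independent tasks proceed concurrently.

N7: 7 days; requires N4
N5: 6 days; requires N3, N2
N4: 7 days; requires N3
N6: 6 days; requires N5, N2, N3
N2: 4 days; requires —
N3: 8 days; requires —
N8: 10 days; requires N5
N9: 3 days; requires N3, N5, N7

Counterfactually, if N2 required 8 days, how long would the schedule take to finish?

25

The binding path is N3→N4→N7→N9 = 8+7+7+3 = 25; finish at 25 days.
The longest path through N2 is only 20 days, so N2 has float 5.
That remains the longest chain; total 25 days.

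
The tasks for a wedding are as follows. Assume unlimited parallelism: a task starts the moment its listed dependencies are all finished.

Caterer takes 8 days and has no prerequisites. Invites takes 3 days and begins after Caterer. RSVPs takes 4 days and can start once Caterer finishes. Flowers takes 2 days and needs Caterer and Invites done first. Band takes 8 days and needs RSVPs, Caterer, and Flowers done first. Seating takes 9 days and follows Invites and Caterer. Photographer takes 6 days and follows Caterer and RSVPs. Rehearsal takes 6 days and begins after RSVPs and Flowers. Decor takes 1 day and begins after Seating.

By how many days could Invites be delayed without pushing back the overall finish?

Critical path: Caterer→Invites→Flowers→Band = 8+3+2+8 = 21, so the finish is 21 days.
Longest path through Invites: 21 days (earliest finish 11, latest finish 11).
Slack of Invites = 8 − 8 = 0 days.

0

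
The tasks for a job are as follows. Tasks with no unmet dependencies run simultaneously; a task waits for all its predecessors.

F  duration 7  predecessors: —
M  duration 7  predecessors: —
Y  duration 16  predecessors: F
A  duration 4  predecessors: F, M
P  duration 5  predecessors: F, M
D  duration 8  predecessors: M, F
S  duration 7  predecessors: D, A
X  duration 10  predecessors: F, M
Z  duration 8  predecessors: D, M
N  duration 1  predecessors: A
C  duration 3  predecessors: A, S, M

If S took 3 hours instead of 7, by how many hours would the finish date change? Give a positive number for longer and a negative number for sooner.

-2

As given, the longest chain is F→D→S→C = 7+8+7+3 = 25, so the finish is 25 hours.
S lies on that path, so at 3 hours the path becomes 21 hours.
Now F→Y = 7+16 = 23 is longest, so the finish becomes 23 hours.
Change in finish: 23 − 25 = -2 hours.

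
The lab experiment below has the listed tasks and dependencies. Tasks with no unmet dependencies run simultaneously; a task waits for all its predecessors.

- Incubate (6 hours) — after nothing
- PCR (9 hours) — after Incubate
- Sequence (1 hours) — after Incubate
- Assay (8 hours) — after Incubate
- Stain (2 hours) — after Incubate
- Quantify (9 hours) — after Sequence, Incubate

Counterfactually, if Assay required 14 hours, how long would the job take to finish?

Baseline: Incubate→Sequence→Quantify = 6+1+9 = 16 → 16 hours.
Assay is off the critical path — its longest chain is 14 hours, giving 2 of slack.
The binding chain switches to Incubate→Assay = 6+14 = 20; finish 20 hours.

20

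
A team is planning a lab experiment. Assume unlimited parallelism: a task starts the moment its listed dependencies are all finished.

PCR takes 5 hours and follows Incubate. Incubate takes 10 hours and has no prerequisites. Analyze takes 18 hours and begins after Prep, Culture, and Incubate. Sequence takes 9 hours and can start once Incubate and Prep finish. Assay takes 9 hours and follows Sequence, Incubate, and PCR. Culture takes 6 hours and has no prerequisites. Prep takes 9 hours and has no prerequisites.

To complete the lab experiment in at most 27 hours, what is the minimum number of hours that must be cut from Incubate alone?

Current finish: 28 hours; target: 27.
Incubate is on every critical path, so each hour cut from Incubate cuts the finish by one (this holds down to a finish of 27).
Need 28 − 27 = 1 hour off Incubate → Incubate becomes 9 hours, finish becomes 27.

1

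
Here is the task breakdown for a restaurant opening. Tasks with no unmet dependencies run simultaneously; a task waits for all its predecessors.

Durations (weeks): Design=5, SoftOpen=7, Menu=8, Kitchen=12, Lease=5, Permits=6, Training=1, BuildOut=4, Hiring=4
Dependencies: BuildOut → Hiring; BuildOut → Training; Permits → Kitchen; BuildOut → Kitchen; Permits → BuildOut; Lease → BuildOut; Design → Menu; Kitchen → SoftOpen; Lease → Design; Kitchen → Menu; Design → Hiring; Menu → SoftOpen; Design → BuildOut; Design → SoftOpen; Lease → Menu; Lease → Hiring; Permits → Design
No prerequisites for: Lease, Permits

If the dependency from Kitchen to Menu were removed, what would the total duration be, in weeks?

Original critical path: Permits→Design→BuildOut→Kitchen→Menu→SoftOpen = 6+5+4+12+8+7 = 42 ⇒ 42 weeks.
Without Kitchen→Menu, Menu's earliest start moves from 27 to 11.
After: Permits→Design→BuildOut→Kitchen→SoftOpen = 6+5+4+12+7 = 34 → 34 weeks.

34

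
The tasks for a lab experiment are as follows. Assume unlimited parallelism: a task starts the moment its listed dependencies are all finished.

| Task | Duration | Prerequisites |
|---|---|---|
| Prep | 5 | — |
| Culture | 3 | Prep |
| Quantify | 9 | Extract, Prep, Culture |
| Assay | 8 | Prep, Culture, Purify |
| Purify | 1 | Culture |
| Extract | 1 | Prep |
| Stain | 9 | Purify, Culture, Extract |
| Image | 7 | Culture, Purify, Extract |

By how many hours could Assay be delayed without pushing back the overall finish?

1

Critical path: Prep→Culture→Purify→Stain = 5+3+1+9 = 18, so the finish is 18 hours.
The longest chain containing Assay totals 17 hours.
Float = 18 − 17 = 1.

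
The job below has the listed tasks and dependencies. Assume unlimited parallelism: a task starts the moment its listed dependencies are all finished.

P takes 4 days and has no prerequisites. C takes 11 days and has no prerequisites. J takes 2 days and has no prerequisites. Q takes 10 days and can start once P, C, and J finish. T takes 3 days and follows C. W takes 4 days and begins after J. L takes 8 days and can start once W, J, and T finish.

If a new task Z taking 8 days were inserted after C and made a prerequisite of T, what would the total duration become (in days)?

30

Originally the job takes 22 days.
With Z inserted, T now waits for max(C, Z).
New critical path: C→Z→T→L = 11+8+3+8 = 30 ⇒ 30 days.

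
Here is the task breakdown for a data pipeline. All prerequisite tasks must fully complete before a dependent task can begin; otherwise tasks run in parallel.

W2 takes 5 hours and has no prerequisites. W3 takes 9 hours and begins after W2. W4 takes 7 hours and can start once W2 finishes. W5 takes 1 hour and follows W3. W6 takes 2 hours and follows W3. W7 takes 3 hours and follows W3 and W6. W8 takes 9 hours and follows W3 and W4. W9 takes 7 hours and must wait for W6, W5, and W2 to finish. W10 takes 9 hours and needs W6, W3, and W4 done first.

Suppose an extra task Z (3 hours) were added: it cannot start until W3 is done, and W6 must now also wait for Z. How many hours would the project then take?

28

Originally the project takes 25 hours.
With Z inserted, W6 now waits for max(W3, Z).
New critical path: W2→W3→Z→W6→W10 = 5+9+3+2+9 = 28 ⇒ 28 hours.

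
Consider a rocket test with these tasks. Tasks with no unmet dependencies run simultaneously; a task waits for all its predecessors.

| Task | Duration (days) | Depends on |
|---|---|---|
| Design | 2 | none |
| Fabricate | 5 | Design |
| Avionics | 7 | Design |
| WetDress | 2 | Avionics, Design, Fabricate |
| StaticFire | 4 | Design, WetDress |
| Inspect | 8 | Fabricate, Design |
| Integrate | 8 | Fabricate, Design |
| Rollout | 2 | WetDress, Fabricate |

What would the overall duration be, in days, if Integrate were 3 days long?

15

As given, the longest chain is Design→Fabricate→Integrate = 2+5+8 = 15, so the finish is 15 days.
Since Integrate is critical, the -5 change carries straight to that chain (now 10 days).
The binding chain switches to Design→Fabricate→Inspect = 2+5+8 = 15; finish 15 days.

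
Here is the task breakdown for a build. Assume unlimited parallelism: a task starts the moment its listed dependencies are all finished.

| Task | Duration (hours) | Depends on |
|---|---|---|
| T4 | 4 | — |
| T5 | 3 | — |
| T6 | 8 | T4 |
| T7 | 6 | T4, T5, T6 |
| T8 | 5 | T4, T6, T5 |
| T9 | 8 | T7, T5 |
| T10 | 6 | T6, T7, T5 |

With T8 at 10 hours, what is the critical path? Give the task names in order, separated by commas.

The binding path is T4→T6→T7→T9 = 4+8+6+8 = 26; finish at 26 hours.
T8 is off the critical path — its longest chain is 17 hours, giving 9 of slack.
That remains the longest chain; total 26 hours.

T4, T6, T7, T9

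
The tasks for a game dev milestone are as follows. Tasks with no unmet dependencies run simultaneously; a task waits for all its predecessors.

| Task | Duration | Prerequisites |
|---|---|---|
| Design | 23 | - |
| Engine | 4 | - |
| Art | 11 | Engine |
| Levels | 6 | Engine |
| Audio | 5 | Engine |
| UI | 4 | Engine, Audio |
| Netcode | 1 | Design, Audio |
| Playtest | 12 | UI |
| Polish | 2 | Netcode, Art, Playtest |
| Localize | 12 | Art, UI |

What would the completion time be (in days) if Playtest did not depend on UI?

Before: longest chain Engine→Art→Localize = 4+11+12 = 27, finish 27.
Without UI→Playtest, Playtest's earliest start moves from 13 to 0.
After: Engine→Art→Localize = 4+11+12 = 27 → 27 days.

27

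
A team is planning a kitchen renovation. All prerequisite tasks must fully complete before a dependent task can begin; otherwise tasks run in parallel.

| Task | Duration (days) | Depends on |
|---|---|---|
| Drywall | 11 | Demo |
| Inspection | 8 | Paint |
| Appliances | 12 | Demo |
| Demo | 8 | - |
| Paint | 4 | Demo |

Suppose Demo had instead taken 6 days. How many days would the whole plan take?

As given, the longest chain is Demo→Paint→Inspection = 8+4+8 = 20, so the finish is 20 days.
Demo lies on that path, so at 6 days the path becomes 18 days.
The critical path is still Demo→Paint→Inspection; finish is now 18 days.

18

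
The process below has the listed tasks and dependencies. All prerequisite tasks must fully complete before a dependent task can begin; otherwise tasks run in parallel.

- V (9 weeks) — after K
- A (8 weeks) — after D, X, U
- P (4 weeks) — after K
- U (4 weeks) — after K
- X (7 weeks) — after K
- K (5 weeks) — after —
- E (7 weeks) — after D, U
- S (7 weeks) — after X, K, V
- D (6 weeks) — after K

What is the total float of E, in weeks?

The longest chain is K→V→S = 5+9+7 = 21; overall finish 21 weeks.
The longest chain containing E totals 18 weeks.
Float = 21 − 18 = 3.

3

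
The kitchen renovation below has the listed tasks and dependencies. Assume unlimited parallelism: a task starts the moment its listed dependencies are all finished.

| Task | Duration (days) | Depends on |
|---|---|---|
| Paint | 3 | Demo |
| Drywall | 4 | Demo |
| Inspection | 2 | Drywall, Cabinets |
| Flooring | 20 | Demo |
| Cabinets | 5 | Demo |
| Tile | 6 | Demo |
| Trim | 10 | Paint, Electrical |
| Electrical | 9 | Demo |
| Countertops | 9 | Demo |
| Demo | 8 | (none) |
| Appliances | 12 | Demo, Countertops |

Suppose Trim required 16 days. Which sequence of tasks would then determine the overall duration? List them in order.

Demo, Electrical, Trim

Actual critical path: Demo→Countertops→Appliances = 8+9+12 = 29 ⇒ 29 days.
Trim is off the critical path — its longest chain is 27 days, giving 2 of slack.
New critical path: Demo→Electrical→Trim = 8+9+16 = 33 ⇒ 33 days.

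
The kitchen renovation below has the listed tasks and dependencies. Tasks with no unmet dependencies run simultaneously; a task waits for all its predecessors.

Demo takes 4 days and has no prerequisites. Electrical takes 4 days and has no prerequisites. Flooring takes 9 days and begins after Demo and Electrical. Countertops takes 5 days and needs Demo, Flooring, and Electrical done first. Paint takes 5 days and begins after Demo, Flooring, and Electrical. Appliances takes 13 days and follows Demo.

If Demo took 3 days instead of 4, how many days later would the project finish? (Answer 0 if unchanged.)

0

As given, the longest chain is Demo→Flooring→Countertops = 4+9+5 = 18, so the finish is 18 days.
Since Demo is critical, the -1 change carries straight to that chain (now 17 days).
New critical path: Electrical→Flooring→Countertops = 4+9+5 = 18 ⇒ 18 days.
Change in finish: 18 − 18 = +0 days.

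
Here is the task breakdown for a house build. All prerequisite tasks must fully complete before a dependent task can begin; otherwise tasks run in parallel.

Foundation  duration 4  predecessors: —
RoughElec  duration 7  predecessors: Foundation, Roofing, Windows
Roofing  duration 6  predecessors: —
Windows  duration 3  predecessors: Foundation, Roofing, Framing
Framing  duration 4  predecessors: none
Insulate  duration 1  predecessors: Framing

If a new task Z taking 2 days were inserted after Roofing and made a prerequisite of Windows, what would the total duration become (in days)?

18

Originally the house build takes 16 days.
With Z inserted, Windows now waits for max(Foundation, Roofing, Framing, Z).
New critical path: Roofing→Z→Windows→RoughElec = 6+2+3+7 = 18 ⇒ 18 days.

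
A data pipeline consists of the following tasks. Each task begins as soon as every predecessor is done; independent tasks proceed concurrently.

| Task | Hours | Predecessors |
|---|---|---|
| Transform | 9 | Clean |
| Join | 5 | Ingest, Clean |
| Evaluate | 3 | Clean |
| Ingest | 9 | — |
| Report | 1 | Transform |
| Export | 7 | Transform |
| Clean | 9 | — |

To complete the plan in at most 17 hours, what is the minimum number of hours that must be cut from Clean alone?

Current finish: 25 hours; target: 17.
Clean is on every critical path, so each hour cut from Clean cuts the finish by one (this holds down to a finish of 17).
Need 25 − 17 = 8 hours off Clean → Clean becomes 1 hour, finish becomes 17.

8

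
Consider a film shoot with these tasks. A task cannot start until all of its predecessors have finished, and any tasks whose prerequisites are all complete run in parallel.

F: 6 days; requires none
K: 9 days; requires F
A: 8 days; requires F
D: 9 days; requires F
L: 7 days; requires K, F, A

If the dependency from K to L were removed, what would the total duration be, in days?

21

Original critical path: F→K→L = 6+9+7 = 22 ⇒ 22 days.
Without K→L, L's earliest start moves from 15 to 14.
The longest chain is now F→A→L = 6+8+7 = 21, so the job takes 21 days.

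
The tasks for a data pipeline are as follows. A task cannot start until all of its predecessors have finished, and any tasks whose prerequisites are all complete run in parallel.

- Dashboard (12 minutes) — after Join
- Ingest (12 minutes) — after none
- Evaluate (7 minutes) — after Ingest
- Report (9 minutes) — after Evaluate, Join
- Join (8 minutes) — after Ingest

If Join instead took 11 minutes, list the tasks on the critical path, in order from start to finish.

Ingest, Join, Dashboard

As given, the longest chain is Ingest→Join→Dashboard = 12+8+12 = 32, so the finish is 32 minutes.
Since Join is critical, the +3 change carries straight to that chain (now 35 minutes).
That remains the longest chain; total 35 minutes.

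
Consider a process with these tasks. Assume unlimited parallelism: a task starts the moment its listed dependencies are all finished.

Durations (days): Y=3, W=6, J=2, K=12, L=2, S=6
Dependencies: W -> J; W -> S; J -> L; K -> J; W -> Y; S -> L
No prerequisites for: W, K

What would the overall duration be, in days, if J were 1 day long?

Baseline: K→J→L = 12+2+2 = 16 → 16 days.
Since J is critical, the -1 change carries straight to that chain (now 15 days).
That remains the longest chain; total 15 days.

15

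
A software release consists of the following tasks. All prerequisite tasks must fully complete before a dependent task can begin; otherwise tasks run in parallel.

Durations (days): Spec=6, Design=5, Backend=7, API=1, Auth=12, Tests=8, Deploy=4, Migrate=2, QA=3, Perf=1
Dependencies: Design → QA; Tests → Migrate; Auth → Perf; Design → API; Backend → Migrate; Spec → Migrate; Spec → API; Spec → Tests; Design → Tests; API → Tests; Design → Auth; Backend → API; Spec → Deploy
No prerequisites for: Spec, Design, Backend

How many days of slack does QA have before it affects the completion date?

10

Design→Auth→Perf = 5+12+1 = 18 sets the makespan at 18 days.
QA finishes as early as 8 and must finish by 18.
Slack of QA = 15 − 5 = 10 days.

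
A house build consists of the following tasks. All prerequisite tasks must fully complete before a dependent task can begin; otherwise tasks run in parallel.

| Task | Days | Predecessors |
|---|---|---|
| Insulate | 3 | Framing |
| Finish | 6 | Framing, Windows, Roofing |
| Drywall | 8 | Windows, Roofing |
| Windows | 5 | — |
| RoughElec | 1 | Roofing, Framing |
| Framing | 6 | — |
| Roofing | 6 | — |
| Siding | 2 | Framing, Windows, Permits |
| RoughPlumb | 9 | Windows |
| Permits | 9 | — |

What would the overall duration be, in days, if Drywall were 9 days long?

As given, the longest chain is Roofing→Drywall = 6+8 = 14, so the finish is 14 days.
Drywall is on the critical path; changing it to 9 makes that path 15 days.
That remains the longest chain; total 15 days.

15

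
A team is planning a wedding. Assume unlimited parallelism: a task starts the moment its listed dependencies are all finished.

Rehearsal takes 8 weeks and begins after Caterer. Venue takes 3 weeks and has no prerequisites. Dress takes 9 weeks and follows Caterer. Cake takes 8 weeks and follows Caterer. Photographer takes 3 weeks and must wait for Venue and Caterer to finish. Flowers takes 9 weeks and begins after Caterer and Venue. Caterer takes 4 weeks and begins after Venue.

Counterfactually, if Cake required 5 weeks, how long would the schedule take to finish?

16

Critical path before the change: Venue→Caterer→Dress = 3+4+9 = 16 giving 16 weeks.
Cake has 1 week of float (longest path through it is 15).
That remains the longest chain; total 16 weeks.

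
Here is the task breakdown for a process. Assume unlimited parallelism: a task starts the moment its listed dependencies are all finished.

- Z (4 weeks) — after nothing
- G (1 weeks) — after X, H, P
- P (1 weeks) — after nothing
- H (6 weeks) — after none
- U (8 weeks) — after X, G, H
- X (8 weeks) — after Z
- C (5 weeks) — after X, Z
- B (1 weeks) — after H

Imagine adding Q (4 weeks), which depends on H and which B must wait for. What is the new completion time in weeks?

Originally the job takes 21 weeks.
With Q inserted, B now waits for max(H, Q).
New critical path: Z→X→G→U = 4+8+1+8 = 21 ⇒ 21 weeks.

21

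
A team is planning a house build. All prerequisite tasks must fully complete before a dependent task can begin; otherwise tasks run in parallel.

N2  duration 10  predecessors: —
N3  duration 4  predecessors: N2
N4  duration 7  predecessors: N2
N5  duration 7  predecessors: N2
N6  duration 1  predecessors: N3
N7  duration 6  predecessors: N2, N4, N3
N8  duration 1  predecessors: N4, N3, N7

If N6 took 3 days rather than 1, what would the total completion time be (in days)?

Baseline: N2→N4→N7→N8 = 10+7+6+1 = 24 → 24 days.
N6 has 9 days of float (longest path through it is 15).
The critical path is still N2→N4→N7→N8; finish is now 24 days.

24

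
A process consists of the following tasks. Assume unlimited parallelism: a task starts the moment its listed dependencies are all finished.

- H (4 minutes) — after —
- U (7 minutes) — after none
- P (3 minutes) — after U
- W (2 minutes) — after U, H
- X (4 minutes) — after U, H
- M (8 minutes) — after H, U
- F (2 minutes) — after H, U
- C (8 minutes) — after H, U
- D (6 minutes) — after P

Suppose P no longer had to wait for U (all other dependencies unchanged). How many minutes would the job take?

15

Before: longest chain U→P→D = 7+3+6 = 16, finish 16.
Without U→P, P's earliest start moves from 7 to 0.
After: U→M = 7+8 = 15 → 15 minutes.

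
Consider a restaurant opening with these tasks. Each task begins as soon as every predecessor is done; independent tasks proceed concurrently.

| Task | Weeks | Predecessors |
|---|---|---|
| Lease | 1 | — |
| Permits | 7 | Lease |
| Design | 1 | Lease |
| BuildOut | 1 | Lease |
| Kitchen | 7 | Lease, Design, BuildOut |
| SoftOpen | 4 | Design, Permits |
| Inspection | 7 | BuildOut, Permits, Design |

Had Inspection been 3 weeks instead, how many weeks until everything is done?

As given, the longest chain is Lease→Permits→Inspection = 1+7+7 = 15, so the finish is 15 weeks.
Since Inspection is critical, the -4 change carries straight to that chain (now 11 weeks).
New critical path: Lease→Permits→SoftOpen = 1+7+4 = 12 ⇒ 12 weeks.

12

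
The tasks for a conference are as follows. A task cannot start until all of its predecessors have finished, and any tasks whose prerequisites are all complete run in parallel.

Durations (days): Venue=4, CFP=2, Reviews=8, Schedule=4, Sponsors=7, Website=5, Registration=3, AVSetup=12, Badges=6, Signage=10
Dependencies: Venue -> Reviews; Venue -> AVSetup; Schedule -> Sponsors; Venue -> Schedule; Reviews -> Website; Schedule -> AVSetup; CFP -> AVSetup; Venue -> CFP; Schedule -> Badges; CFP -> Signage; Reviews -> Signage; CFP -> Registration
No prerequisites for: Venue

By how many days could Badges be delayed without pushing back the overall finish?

8

Venue→Reviews→Signage = 4+8+10 = 22 sets the makespan at 22 days.
The longest chain containing Badges totals 14 days.
Slack of Badges = 16 − 8 = 8 days.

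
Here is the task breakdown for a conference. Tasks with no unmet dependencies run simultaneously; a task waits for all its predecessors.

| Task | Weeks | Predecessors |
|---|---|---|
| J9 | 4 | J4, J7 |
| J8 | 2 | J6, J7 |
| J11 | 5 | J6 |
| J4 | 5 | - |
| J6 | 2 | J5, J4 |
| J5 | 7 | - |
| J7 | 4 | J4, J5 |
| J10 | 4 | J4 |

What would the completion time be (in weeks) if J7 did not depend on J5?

14

Before: longest chain J5→J7→J9 = 7+4+4 = 15, finish 15.
Without J5→J7, J7's earliest start moves from 7 to 5.
New critical path: J5→J6→J11 = 7+2+5 = 14 ⇒ 14 weeks.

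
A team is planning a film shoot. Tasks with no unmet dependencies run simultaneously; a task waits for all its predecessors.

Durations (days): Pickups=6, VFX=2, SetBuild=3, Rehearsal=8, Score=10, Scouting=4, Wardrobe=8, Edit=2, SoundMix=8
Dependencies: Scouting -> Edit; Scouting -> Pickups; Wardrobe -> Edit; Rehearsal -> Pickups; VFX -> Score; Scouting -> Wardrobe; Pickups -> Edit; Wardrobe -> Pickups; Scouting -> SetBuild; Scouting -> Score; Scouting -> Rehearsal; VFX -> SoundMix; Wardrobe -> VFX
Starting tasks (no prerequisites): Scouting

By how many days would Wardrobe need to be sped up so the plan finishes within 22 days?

2

Current finish: 24 days; target: 22.
Wardrobe is on every critical path, so each day cut from Wardrobe cuts the finish by one (this holds down to a finish of 20).
Need 24 − 22 = 2 days off Wardrobe → Wardrobe becomes 6 days, finish becomes 22.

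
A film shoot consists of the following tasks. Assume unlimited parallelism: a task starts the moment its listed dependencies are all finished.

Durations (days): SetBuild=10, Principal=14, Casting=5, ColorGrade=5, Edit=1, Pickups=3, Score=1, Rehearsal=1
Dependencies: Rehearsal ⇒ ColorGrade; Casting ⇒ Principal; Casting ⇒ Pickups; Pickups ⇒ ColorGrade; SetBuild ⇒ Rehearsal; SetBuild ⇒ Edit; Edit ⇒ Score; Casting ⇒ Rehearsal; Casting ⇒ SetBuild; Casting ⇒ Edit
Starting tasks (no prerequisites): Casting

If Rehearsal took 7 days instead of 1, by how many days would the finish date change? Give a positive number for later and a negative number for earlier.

The binding path is Casting→SetBuild→Rehearsal→ColorGrade = 5+10+1+5 = 21; finish at 21 days.
Rehearsal is on the critical path; changing it to 7 makes that path 27 days.
That remains the longest chain; total 27 days.
Change in finish: 27 − 21 = +6 days.

6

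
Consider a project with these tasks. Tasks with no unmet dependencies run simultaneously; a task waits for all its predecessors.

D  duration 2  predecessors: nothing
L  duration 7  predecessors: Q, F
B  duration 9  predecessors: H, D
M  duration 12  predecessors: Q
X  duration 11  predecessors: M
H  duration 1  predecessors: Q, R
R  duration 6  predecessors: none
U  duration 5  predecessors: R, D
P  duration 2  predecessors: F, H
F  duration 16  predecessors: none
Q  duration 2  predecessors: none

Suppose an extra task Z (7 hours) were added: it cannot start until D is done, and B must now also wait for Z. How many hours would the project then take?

Originally the project takes 25 hours.
With Z inserted, B now waits for max(H, D, Z).
New critical path: Q→M→X = 2+12+11 = 25 ⇒ 25 hours.

25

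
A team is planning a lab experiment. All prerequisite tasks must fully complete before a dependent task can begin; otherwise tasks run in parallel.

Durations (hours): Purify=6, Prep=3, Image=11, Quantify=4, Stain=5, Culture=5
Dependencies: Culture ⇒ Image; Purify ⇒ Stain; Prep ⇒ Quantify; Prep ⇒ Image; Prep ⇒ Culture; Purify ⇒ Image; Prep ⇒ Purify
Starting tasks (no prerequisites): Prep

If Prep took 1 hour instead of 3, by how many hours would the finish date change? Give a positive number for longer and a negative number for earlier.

Actual critical path: Prep→Purify→Image = 3+6+11 = 20 ⇒ 20 hours.
Prep is on the critical path; changing it to 1 makes that path 18 hours.
The critical path is still Prep→Purify→Image; finish is now 18 hours.
Change in finish: 18 − 20 = -2 hours.

-2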